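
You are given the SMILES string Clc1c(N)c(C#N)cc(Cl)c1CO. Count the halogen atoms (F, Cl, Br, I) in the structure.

2

Halogen atoms appear at heavy-atom positions 1, 10 (2×Cl).
Other groups present: 1 hydroxyl, 1 nitrile, 1 primary amine.
Halogen count: 2.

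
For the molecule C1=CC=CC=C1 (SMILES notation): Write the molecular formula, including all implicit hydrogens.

C6H6

Walk through each heavy atom and fill implicit hydrogens from standard valence (C 4, N 3, O 2, S 2, halogen 1):
  atom 1: C, bond orders sum to 3 (valence 4) → 1 H
  atom 2: C, bond orders sum to 3 (valence 4) → 1 H
  atom 3: C, bond orders sum to 3 (valence 4) → 1 H
  atom 4: C, bond orders sum to 3 (valence 4) → 1 H
  atom 5: C, bond orders sum to 3 (valence 4) → 1 H
  atom 6: C, bond orders sum to 3 (valence 4) → 1 H
Totals → C:6, H:6.
In Hill order: C6H6.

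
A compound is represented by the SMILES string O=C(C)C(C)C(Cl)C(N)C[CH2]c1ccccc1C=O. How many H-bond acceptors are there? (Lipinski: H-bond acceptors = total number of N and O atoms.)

3

N atoms: 1; O atoms: 2.
Lipinski HBA = 1 + 2 = 3.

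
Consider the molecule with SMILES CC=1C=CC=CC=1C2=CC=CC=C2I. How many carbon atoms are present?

Count every carbon token in the SMILES (each C, including those in ring-closure positions and inside branches).
Carbon count: 13.

13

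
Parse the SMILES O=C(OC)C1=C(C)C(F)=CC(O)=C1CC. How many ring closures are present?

In SMILES, each pair of matching ring-closure digits denotes one ring-closing bond; the number of such bonds equals the number of independent rings.
Ring-closure bonds here: 1.

1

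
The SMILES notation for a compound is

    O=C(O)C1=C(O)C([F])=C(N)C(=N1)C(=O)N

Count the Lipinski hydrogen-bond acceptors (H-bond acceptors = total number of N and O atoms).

N atoms: 3; O atoms: 4.
Lipinski HBA = 3 + 4 = 7.

7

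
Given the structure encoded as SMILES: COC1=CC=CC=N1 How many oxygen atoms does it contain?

1

Scan the SMILES for O atoms (remember two-letter symbols like Cl and Br are single atoms).
Oxygen count: 1.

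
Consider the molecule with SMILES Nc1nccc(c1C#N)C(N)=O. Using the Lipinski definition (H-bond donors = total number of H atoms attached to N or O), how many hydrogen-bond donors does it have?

Donors: find every N or O and count the H atoms it carries.
  atom 1 (N): bond orders sum to 1 → 2 H
  atom 3 (N): bond orders sum to 3 → 0 H
  atom 9 (N): bond orders sum to 3 → 0 H
  atom 11 (N): bond orders sum to 1 → 2 H
  atom 12 (O): bond orders sum to 2 → 0 H
Lipinski HBD = 4.

4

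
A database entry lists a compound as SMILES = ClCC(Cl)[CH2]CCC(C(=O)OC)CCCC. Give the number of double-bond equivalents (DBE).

Degree of unsaturation = (number of rings) + (number of π bonds).
Ring closures in the SMILES: 0.
π bonds: 1 double bond (each 1 DoU) → 1 DoU from unsaturation.
Total DoU = 0 + 1 = 1.

1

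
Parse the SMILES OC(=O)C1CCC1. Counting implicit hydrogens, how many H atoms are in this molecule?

8

Walk through each heavy atom and fill implicit hydrogens from standard valence (C 4, N 3, O 2, S 2, halogen 1):
  atom 1: O, bond orders sum to 1 (valence 2) → 1 H
  atom 2: C, bond orders sum to 4 (valence 4) → 0 H
  atom 3: O, bond orders sum to 2 (valence 2) → 0 H
  atom 4: C, bond orders sum to 3 (valence 4) → 1 H
  atom 5: C, bond orders sum to 2 (valence 4) → 2 H
  atom 6: C, bond orders sum to 2 (valence 4) → 2 H
  atom 7: C, bond orders sum to 2 (valence 4) → 2 H
Total hydrogens: 8.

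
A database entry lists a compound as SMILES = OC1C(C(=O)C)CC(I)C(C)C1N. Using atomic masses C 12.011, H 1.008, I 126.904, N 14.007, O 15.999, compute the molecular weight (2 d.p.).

First, the molecular formula is C9H16INO2 (counting implicit H from valence).
  C: 9 × 12.011 = 108.099
  H: 16 × 1.008 = 16.128
  I: 1 × 126.904 = 126.904
  N: 1 × 14.007 = 14.007
  O: 2 × 15.999 = 31.998
Sum: 9×12.011 + 16×1.008 + 1×126.904 + 1×14.007 + 2×15.999 = 297.136 → 297.14 g/mol.

297.14 g/mol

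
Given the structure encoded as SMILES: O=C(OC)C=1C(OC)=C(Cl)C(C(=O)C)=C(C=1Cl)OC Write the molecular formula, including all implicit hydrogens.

Walk through each heavy atom and fill implicit hydrogens from standard valence (C 4, N 3, O 2, S 2, halogen 1):
  atom 1: O, bond orders sum to 2 (valence 2) → 0 H
  atom 2: C, bond orders sum to 4 (valence 4) → 0 H
  atom 3: O, bond orders sum to 2 (valence 2) → 0 H
  atom 4: C, bond orders sum to 1 (valence 4) → 3 H
  atom 5: C, bond orders sum to 4 (valence 4) → 0 H
  atom 6: C, bond orders sum to 4 (valence 4) → 0 H
  atom 7: O, bond orders sum to 2 (valence 2) → 0 H
  atom 8: C, bond orders sum to 1 (valence 4) → 3 H
  atom 9: C, bond orders sum to 4 (valence 4) → 0 H
  atom 10: Cl (halogen, monovalent) → 0 H
  atom 11: C, bond orders sum to 4 (valence 4) → 0 H
  atom 12: C, bond orders sum to 4 (valence 4) → 0 H
  atom 13: O, bond orders sum to 2 (valence 2) → 0 H
  atom 14: C, bond orders sum to 1 (valence 4) → 3 H
  atom 15: C, bond orders sum to 4 (valence 4) → 0 H
  atom 16: C, bond orders sum to 4 (valence 4) → 0 H
  atom 17: Cl (halogen, monovalent) → 0 H
  atom 18: O, bond orders sum to 2 (valence 2) → 0 H
  atom 19: C, bond orders sum to 1 (valence 4) → 3 H
Totals → C:12, H:12, Cl:2, O:5.
In Hill order: C12H12Cl2O5.

C12H12Cl2O5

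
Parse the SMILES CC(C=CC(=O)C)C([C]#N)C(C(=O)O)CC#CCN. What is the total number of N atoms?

2

Scan the SMILES for N atoms (remember two-letter symbols like Cl and Br are single atoms).
Nitrogen count: 2.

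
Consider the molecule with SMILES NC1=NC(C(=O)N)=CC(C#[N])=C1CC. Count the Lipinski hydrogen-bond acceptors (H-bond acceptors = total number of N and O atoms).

5

N atoms: 4; O atoms: 1.
Lipinski HBA = 4 + 1 = 5.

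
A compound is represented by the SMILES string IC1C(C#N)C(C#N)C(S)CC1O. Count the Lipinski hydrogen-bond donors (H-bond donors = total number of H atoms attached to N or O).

1

Donors: find every N or O and count the H atoms it carries.
  atom 5 (N): bond orders sum to 3 → 0 H
  atom 8 (N): bond orders sum to 3 → 0 H
  atom 13 (O): bond orders sum to 1 → 1 H
Lipinski HBD = 1.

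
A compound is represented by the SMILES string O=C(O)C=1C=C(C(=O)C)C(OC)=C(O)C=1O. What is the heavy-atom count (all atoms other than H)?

16

Every atom symbol written in the SMILES (organic subset) is one heavy atom; implicit H are not written.
Heavy atoms by element → C:10, O:6.
Total: 16.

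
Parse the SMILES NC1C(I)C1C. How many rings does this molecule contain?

In SMILES, each pair of matching ring-closure digits denotes one ring-closing bond; the number of such bonds equals the number of independent rings.
Ring-closure bonds here: 1.

1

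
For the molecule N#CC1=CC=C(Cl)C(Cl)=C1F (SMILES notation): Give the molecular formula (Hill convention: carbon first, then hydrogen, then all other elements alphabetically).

Walk through each heavy atom and fill implicit hydrogens from standard valence (C 4, N 3, O 2, S 2, halogen 1):
  atom 1: N, bond orders sum to 3 (valence 3) → 0 H
  atom 2: C, bond orders sum to 4 (valence 4) → 0 H
  atom 3: C, bond orders sum to 4 (valence 4) → 0 H
  atom 4: C, bond orders sum to 3 (valence 4) → 1 H
  atom 5: C, bond orders sum to 3 (valence 4) → 1 H
  atom 6: C, bond orders sum to 4 (valence 4) → 0 H
  atom 7: Cl (halogen, monovalent) → 0 H
  atom 8: C, bond orders sum to 4 (valence 4) → 0 H
  atom 9: Cl (halogen, monovalent) → 0 H
  atom 10: C, bond orders sum to 4 (valence 4) → 0 H
  atom 11: F (halogen, monovalent) → 0 H
Totals → C:7, H:2, Cl:2, F:1, N:1.
In Hill order: C7H2Cl2FN.

C7H2Cl2FN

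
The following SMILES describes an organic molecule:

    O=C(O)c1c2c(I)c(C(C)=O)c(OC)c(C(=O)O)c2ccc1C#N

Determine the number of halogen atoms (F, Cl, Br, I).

Halogen atoms appear at heavy-atom position 7 (1×I).
Other groups present: 2 carboxylic acid, 1 ether, 1 ketone, 1 nitrile.
Halogen count: 1.

1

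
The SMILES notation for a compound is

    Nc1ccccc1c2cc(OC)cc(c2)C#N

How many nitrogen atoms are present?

Scan the SMILES for N atoms (remember two-letter symbols like Cl and Br are single atoms).
Nitrogen count: 2.

2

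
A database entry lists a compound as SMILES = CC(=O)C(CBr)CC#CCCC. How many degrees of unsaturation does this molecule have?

3

Degree of unsaturation = (number of rings) + (number of π bonds).
Ring closures in the SMILES: 0.
π bonds: 1 double bond (each 1 DoU), 1 triple bond (each 2 DoU) → 3 DoU from unsaturation.
Total DoU = 0 + 3 = 3.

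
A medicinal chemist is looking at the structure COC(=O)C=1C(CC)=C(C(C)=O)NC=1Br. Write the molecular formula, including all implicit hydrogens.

C10H12BrNO3

Walk through each heavy atom and fill implicit hydrogens from standard valence (C 4, N 3, O 2, S 2, halogen 1):
  atom 1: C, bond orders sum to 1 (valence 4) → 3 H
  atom 2: O, bond orders sum to 2 (valence 2) → 0 H
  atom 3: C, bond orders sum to 4 (valence 4) → 0 H
  atom 4: O, bond orders sum to 2 (valence 2) → 0 H
  atom 5: C, bond orders sum to 4 (valence 4) → 0 H
  atom 6: C, bond orders sum to 4 (valence 4) → 0 H
  atom 7: C, bond orders sum to 2 (valence 4) → 2 H
  atom 8: C, bond orders sum to 1 (valence 4) → 3 H
  atom 9: C, bond orders sum to 4 (valence 4) → 0 H
  atom 10: C, bond orders sum to 4 (valence 4) → 0 H
  atom 11: C, bond orders sum to 1 (valence 4) → 3 H
  atom 12: O, bond orders sum to 2 (valence 2) → 0 H
  atom 13: N, bond orders sum to 2 (valence 3) → 1 H
  atom 14: C, bond orders sum to 4 (valence 4) → 0 H
  atom 15: Br (halogen, monovalent) → 0 H
Totals → C:10, H:12, Br:1, N:1, O:3.
In Hill order: C10H12BrNO3.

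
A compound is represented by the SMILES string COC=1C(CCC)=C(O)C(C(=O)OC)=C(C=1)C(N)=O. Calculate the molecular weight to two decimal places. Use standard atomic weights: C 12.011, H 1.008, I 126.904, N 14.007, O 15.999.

First, the molecular formula is C13H17NO5 (counting implicit H from valence).
  C: 13 × 12.011 = 156.143
  H: 17 × 1.008 = 17.136
  N: 1 × 14.007 = 14.007
  O: 5 × 15.999 = 79.995
Sum: 13×12.011 + 17×1.008 + 1×14.007 + 5×15.999 = 267.281 → 267.28 g/mol.

267.28 g/mol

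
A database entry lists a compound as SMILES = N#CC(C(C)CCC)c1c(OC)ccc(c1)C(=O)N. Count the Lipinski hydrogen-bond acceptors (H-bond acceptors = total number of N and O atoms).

4

N atoms: 2; O atoms: 2.
Lipinski HBA = 2 + 2 = 4.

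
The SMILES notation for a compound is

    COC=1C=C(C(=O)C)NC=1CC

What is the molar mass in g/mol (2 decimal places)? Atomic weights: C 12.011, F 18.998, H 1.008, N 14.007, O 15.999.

First, the molecular formula is C9H13NO2 (counting implicit H from valence).
  C: 9 × 12.011 = 108.099
  H: 13 × 1.008 = 13.104
  N: 1 × 14.007 = 14.007
  O: 2 × 15.999 = 31.998
Sum: 9×12.011 + 13×1.008 + 1×14.007 + 2×15.999 = 167.208 → 167.21 g/mol.

167.21 g/mol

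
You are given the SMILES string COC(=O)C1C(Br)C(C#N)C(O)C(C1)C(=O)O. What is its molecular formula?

C10H12BrNO5

Walk through each heavy atom and fill implicit hydrogens from standard valence (C 4, N 3, O 2, S 2, halogen 1):
  atom 1: C, bond orders sum to 1 (valence 4) → 3 H
  atom 2: O, bond orders sum to 2 (valence 2) → 0 H
  atom 3: C, bond orders sum to 4 (valence 4) → 0 H
  atom 4: O, bond orders sum to 2 (valence 2) → 0 H
  atom 5: C, bond orders sum to 3 (valence 4) → 1 H
  atom 6: C, bond orders sum to 3 (valence 4) → 1 H
  atom 7: Br (halogen, monovalent) → 0 H
  atom 8: C, bond orders sum to 3 (valence 4) → 1 H
  atom 9: C, bond orders sum to 4 (valence 4) → 0 H
  atom 10: N, bond orders sum to 3 (valence 3) → 0 H
  atom 11: C, bond orders sum to 3 (valence 4) → 1 H
  atom 12: O, bond orders sum to 1 (valence 2) → 1 H
  atom 13: C, bond orders sum to 3 (valence 4) → 1 H
  atom 14: C, bond orders sum to 2 (valence 4) → 2 H
  atom 15: C, bond orders sum to 4 (valence 4) → 0 H
  atom 16: O, bond orders sum to 2 (valence 2) → 0 H
  atom 17: O, bond orders sum to 1 (valence 2) → 1 H
Totals → C:10, H:12, Br:1, N:1, O:5.
In Hill order: C10H12BrNO5.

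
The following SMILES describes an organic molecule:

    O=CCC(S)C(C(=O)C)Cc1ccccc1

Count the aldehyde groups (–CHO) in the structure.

The aldehyde motif appears at heavy-atom position 2 in the SMILES.
Other groups present: 1 ketone, 1 thiol.
Aldehyde count: 1.

1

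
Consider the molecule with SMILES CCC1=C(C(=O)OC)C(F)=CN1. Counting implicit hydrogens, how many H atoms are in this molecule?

10

Walk through each heavy atom and fill implicit hydrogens from standard valence (C 4, N 3, O 2, S 2, halogen 1):
  atom 1: C, bond orders sum to 1 (valence 4) → 3 H
  atom 2: C, bond orders sum to 2 (valence 4) → 2 H
  atom 3: C, bond orders sum to 4 (valence 4) → 0 H
  atom 4: C, bond orders sum to 4 (valence 4) → 0 H
  atom 5: C, bond orders sum to 4 (valence 4) → 0 H
  atom 6: O, bond orders sum to 2 (valence 2) → 0 H
  atom 7: O, bond orders sum to 2 (valence 2) → 0 H
  atom 8: C, bond orders sum to 1 (valence 4) → 3 H
  atom 9: C, bond orders sum to 4 (valence 4) → 0 H
  atom 10: F (halogen, monovalent) → 0 H
  atom 11: C, bond orders sum to 3 (valence 4) → 1 H
  atom 12: N, bond orders sum to 2 (valence 3) → 1 H
Total hydrogens: 10.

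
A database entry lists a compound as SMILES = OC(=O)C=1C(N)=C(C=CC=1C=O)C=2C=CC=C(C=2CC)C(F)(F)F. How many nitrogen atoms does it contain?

1

Scan the SMILES for N atoms (remember two-letter symbols like Cl and Br are single atoms).
Nitrogen count: 1.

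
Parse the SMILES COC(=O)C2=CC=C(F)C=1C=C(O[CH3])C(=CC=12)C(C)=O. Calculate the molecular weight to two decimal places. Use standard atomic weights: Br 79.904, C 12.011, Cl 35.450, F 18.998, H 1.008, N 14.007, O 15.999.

First, the molecular formula is C15H13FO4 (counting implicit H from valence).
  C: 15 × 12.011 = 180.165
  F: 1 × 18.998 = 18.998
  H: 13 × 1.008 = 13.104
  O: 4 × 15.999 = 63.996
Sum: 15×12.011 + 1×18.998 + 13×1.008 + 4×15.999 = 276.263 → 276.26 g/mol.

276.26 g/mol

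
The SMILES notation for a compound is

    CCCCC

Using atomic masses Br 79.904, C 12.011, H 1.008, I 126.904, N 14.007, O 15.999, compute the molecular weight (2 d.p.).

First, the molecular formula is C5H12 (counting implicit H from valence).
  C: 5 × 12.011 = 60.055
  H: 12 × 1.008 = 12.096
Sum: 5×12.011 + 12×1.008 = 72.151 → 72.15 g/mol.

72.15 g/mol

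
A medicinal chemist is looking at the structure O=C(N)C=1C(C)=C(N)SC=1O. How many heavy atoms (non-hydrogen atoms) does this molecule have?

Every atom symbol written in the SMILES (organic subset) is one heavy atom; implicit H are not written.
Heavy atoms by element → C:6, N:2, O:2, S:1.
Total: 11.

11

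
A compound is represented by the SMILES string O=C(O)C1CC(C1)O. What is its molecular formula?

C5H8O3

Walk through each heavy atom and fill implicit hydrogens from standard valence (C 4, N 3, O 2, S 2, halogen 1):
  atom 1: O, bond orders sum to 2 (valence 2) → 0 H
  atom 2: C, bond orders sum to 4 (valence 4) → 0 H
  atom 3: O, bond orders sum to 1 (valence 2) → 1 H
  atom 4: C, bond orders sum to 3 (valence 4) → 1 H
  atom 5: C, bond orders sum to 2 (valence 4) → 2 H
  atom 6: C, bond orders sum to 3 (valence 4) → 1 H
  atom 7: C, bond orders sum to 2 (valence 4) → 2 H
  atom 8: O, bond orders sum to 1 (valence 2) → 1 H
Totals → C:5, H:8, O:3.
In Hill order: C5H8O3.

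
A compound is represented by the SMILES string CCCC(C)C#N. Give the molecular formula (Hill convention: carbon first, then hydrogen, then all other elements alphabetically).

C6H11N

Walk through each heavy atom and fill implicit hydrogens from standard valence (C 4, N 3, O 2, S 2, halogen 1):
  atom 1: C, bond orders sum to 1 (valence 4) → 3 H
  atom 2: C, bond orders sum to 2 (valence 4) → 2 H
  atom 3: C, bond orders sum to 2 (valence 4) → 2 H
  atom 4: C, bond orders sum to 3 (valence 4) → 1 H
  atom 5: C, bond orders sum to 1 (valence 4) → 3 H
  atom 6: C, bond orders sum to 4 (valence 4) → 0 H
  atom 7: N, bond orders sum to 3 (valence 3) → 0 H
Totals → C:6, H:11, N:1.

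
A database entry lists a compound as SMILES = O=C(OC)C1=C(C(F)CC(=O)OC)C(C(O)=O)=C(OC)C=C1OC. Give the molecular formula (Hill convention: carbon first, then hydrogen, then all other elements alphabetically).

C15H17FO8

Walk through each heavy atom and fill implicit hydrogens from standard valence (C 4, N 3, O 2, S 2, halogen 1):
  atom 1: O, bond orders sum to 2 (valence 2) → 0 H
  atom 2: C, bond orders sum to 4 (valence 4) → 0 H
  atom 3: O, bond orders sum to 2 (valence 2) → 0 H
  atom 4: C, bond orders sum to 1 (valence 4) → 3 H
  atom 5: C, bond orders sum to 4 (valence 4) → 0 H
  atom 6: C, bond orders sum to 4 (valence 4) → 0 H
  atom 7: C, bond orders sum to 3 (valence 4) → 1 H
  atom 8: F (halogen, monovalent) → 0 H
  atom 9: C, bond orders sum to 2 (valence 4) → 2 H
  atom 10: C, bond orders sum to 4 (valence 4) → 0 H
  atom 11: O, bond orders sum to 2 (valence 2) → 0 H
  atom 12: O, bond orders sum to 2 (valence 2) → 0 H
  atom 13: C, bond orders sum to 1 (valence 4) → 3 H
  atom 14: C, bond orders sum to 4 (valence 4) → 0 H
  atom 15: C, bond orders sum to 4 (valence 4) → 0 H
  atom 16: O, bond orders sum to 1 (valence 2) → 1 H
  atom 17: O, bond orders sum to 2 (valence 2) → 0 H
  atom 18: C, bond orders sum to 4 (valence 4) → 0 H
  atom 19: O, bond orders sum to 2 (valence 2) → 0 H
  atom 20: C, bond orders sum to 1 (valence 4) → 3 H
  atom 21: C, bond orders sum to 3 (valence 4) → 1 H
  atom 22: C, bond orders sum to 4 (valence 4) → 0 H
  atom 23: O, bond orders sum to 2 (valence 2) → 0 H
  atom 24: C, bond orders sum to 1 (valence 4) → 3 H
Totals → C:15, H:17, F:1, O:8.
In Hill order: C15H17FO8.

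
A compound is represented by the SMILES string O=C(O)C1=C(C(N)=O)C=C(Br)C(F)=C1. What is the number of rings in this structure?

In SMILES, each pair of matching ring-closure digits denotes one ring-closing bond; the number of such bonds equals the number of independent rings.
Ring-closure bonds here: 1.

1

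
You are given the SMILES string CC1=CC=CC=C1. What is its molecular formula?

C7H8

Walk through each heavy atom and fill implicit hydrogens from standard valence (C 4, N 3, O 2, S 2, halogen 1):
  atom 1: C, bond orders sum to 1 (valence 4) → 3 H
  atom 2: C, bond orders sum to 4 (valence 4) → 0 H
  atom 3: C, bond orders sum to 3 (valence 4) → 1 H
  atom 4: C, bond orders sum to 3 (valence 4) → 1 H
  atom 5: C, bond orders sum to 3 (valence 4) → 1 H
  atom 6: C, bond orders sum to 3 (valence 4) → 1 H
  atom 7: C, bond orders sum to 3 (valence 4) → 1 H
Totals → C:7, H:8.
In Hill order: C7H8.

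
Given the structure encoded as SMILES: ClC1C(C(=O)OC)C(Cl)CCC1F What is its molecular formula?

C8H11Cl2FO2

Walk through each heavy atom and fill implicit hydrogens from standard valence (C 4, N 3, O 2, S 2, halogen 1):
  atom 1: Cl (halogen, monovalent) → 0 H
  atom 2: C, bond orders sum to 3 (valence 4) → 1 H
  atom 3: C, bond orders sum to 3 (valence 4) → 1 H
  atom 4: C, bond orders sum to 4 (valence 4) → 0 H
  atom 5: O, bond orders sum to 2 (valence 2) → 0 H
  atom 6: O, bond orders sum to 2 (valence 2) → 0 H
  atom 7: C, bond orders sum to 1 (valence 4) → 3 H
  atom 8: C, bond orders sum to 3 (valence 4) → 1 H
  atom 9: Cl (halogen, monovalent) → 0 H
  atom 10: C, bond orders sum to 2 (valence 4) → 2 H
  atom 11: C, bond orders sum to 2 (valence 4) → 2 H
  atom 12: C, bond orders sum to 3 (valence 4) → 1 H
  atom 13: F (halogen, monovalent) → 0 H
Totals → C:8, H:11, Cl:2, F:1, O:2.
In Hill order: C8H11Cl2FO2.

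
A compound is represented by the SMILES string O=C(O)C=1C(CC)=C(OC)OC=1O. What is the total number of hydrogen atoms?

10

Walk through each heavy atom and fill implicit hydrogens from standard valence (C 4, N 3, O 2, S 2, halogen 1):
  atom 1: O, bond orders sum to 2 (valence 2) → 0 H
  atom 2: C, bond orders sum to 4 (valence 4) → 0 H
  atom 3: O, bond orders sum to 1 (valence 2) → 1 H
  atom 4: C, bond orders sum to 4 (valence 4) → 0 H
  atom 5: C, bond orders sum to 4 (valence 4) → 0 H
  atom 6: C, bond orders sum to 2 (valence 4) → 2 H
  atom 7: C, bond orders sum to 1 (valence 4) → 3 H
  atom 8: C, bond orders sum to 4 (valence 4) → 0 H
  atom 9: O, bond orders sum to 2 (valence 2) → 0 H
  atom 10: C, bond orders sum to 1 (valence 4) → 3 H
  atom 11: O, bond orders sum to 2 (valence 2) → 0 H
  atom 12: C, bond orders sum to 4 (valence 4) → 0 H
  atom 13: O, bond orders sum to 1 (valence 2) → 1 H
Total hydrogens: 10.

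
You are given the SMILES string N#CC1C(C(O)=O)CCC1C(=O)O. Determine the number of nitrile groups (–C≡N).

The nitrile motif appears at heavy-atom position 2 in the SMILES.
Other groups present: 2 carboxylic acid.
Nitrile count: 1.

1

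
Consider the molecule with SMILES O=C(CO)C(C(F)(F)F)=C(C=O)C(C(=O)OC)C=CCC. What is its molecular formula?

Walk through each heavy atom and fill implicit hydrogens from standard valence (C 4, N 3, O 2, S 2, halogen 1):
  atom 1: O, bond orders sum to 2 (valence 2) → 0 H
  atom 2: C, bond orders sum to 4 (valence 4) → 0 H
  atom 3: C, bond orders sum to 2 (valence 4) → 2 H
  atom 4: O, bond orders sum to 1 (valence 2) → 1 H
  atom 5: C, bond orders sum to 4 (valence 4) → 0 H
  atom 6: C, bond orders sum to 4 (valence 4) → 0 H
  atom 7: F (halogen, monovalent) → 0 H
  atom 8: F (halogen, monovalent) → 0 H
  atom 9: F (halogen, monovalent) → 0 H
  atom 10: C, bond orders sum to 4 (valence 4) → 0 H
  atom 11: C, bond orders sum to 3 (valence 4) → 1 H
  atom 12: O, bond orders sum to 2 (valence 2) → 0 H
  atom 13: C, bond orders sum to 3 (valence 4) → 1 H
  atom 14: C, bond orders sum to 4 (valence 4) → 0 H
  atom 15: O, bond orders sum to 2 (valence 2) → 0 H
  atom 16: O, bond orders sum to 2 (valence 2) → 0 H
  atom 17: C, bond orders sum to 1 (valence 4) → 3 H
  atom 18: C, bond orders sum to 3 (valence 4) → 1 H
  atom 19: C, bond orders sum to 3 (valence 4) → 1 H
  atom 20: C, bond orders sum to 2 (valence 4) → 2 H
  atom 21: C, bond orders sum to 1 (valence 4) → 3 H
Totals → C:13, H:15, F:3, O:5.
In Hill order: C13H15F3O5.

C13H15F3O5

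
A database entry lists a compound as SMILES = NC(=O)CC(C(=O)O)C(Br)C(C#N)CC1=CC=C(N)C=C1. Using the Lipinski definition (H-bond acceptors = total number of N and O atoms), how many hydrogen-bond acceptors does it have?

6

N atoms: 3; O atoms: 3.
Lipinski HBA = 3 + 3 = 6.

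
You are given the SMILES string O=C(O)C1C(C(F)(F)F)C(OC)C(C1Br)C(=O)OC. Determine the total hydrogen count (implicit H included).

Walk through each heavy atom and fill implicit hydrogens from standard valence (C 4, N 3, O 2, S 2, halogen 1):
  atom 1: O, bond orders sum to 2 (valence 2) → 0 H
  atom 2: C, bond orders sum to 4 (valence 4) → 0 H
  atom 3: O, bond orders sum to 1 (valence 2) → 1 H
  atom 4: C, bond orders sum to 3 (valence 4) → 1 H
  atom 5: C, bond orders sum to 3 (valence 4) → 1 H
  atom 6: C, bond orders sum to 4 (valence 4) → 0 H
  atom 7: F (halogen, monovalent) → 0 H
  atom 8: F (halogen, monovalent) → 0 H
  atom 9: F (halogen, monovalent) → 0 H
  atom 10: C, bond orders sum to 3 (valence 4) → 1 H
  atom 11: O, bond orders sum to 2 (valence 2) → 0 H
  atom 12: C, bond orders sum to 1 (valence 4) → 3 H
  atom 13: C, bond orders sum to 3 (valence 4) → 1 H
  atom 14: C, bond orders sum to 3 (valence 4) → 1 H
  atom 15: Br (halogen, monovalent) → 0 H
  atom 16: C, bond orders sum to 4 (valence 4) → 0 H
  atom 17: O, bond orders sum to 2 (valence 2) → 0 H
  atom 18: O, bond orders sum to 2 (valence 2) → 0 H
  atom 19: C, bond orders sum to 1 (valence 4) → 3 H
Total hydrogens: 12.

12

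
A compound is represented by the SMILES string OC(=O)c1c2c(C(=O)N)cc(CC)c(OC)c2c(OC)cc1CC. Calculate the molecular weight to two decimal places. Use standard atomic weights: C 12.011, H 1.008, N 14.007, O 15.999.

331.37 g/mol

First, the molecular formula is C18H21NO5 (counting implicit H from valence).
  C: 18 × 12.011 = 216.198
  H: 21 × 1.008 = 21.168
  N: 1 × 14.007 = 14.007
  O: 5 × 15.999 = 79.995
Sum: 18×12.011 + 21×1.008 + 1×14.007 + 5×15.999 = 331.368 → 331.37 g/mol.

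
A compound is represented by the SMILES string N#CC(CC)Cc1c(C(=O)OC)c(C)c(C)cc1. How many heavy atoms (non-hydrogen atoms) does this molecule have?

Every atom symbol written in the SMILES (organic subset) is one heavy atom; implicit H are not written.
Heavy atoms by element → C:15, N:1, O:2.
Total: 18.

18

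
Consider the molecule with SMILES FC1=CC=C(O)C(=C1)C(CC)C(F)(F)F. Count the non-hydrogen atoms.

Every atom symbol written in the SMILES (organic subset) is one heavy atom; implicit H are not written.
Heavy atoms by element → C:10, F:4, O:1.
Total: 15.

15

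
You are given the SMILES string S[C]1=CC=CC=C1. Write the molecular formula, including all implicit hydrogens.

C6H6S

Walk through each heavy atom and fill implicit hydrogens from standard valence (C 4, N 3, O 2, S 2, halogen 1):
  atom 1: S, bond orders sum to 1 (valence 2) → 1 H
  atom 2: C with explicit H count 0
  atom 3: C, bond orders sum to 3 (valence 4) → 1 H
  atom 4: C, bond orders sum to 3 (valence 4) → 1 H
  atom 5: C, bond orders sum to 3 (valence 4) → 1 H
  atom 6: C, bond orders sum to 3 (valence 4) → 1 H
  atom 7: C, bond orders sum to 3 (valence 4) → 1 H
Totals → C:6, H:6, S:1.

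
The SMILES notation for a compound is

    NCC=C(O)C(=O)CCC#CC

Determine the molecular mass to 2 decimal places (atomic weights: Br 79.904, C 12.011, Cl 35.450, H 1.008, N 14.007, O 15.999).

167.21 g/mol

First, the molecular formula is C9H13NO2 (counting implicit H from valence).
  C: 9 × 12.011 = 108.099
  H: 13 × 1.008 = 13.104
  N: 1 × 14.007 = 14.007
  O: 2 × 15.999 = 31.998
Sum: 9×12.011 + 13×1.008 + 1×14.007 + 2×15.999 = 167.208 → 167.21 g/mol.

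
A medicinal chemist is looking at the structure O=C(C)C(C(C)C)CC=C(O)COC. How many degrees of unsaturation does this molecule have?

Degree of unsaturation = (number of rings) + (number of π bonds).
Ring closures in the SMILES: 0.
π bonds: 2 double bonds (each 1 DoU) → 2 DoU from unsaturation.
Total DoU = 0 + 2 = 2.

2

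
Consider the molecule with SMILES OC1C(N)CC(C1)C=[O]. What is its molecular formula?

Walk through each heavy atom and fill implicit hydrogens from standard valence (C 4, N 3, O 2, S 2, halogen 1):
  atom 1: O, bond orders sum to 1 (valence 2) → 1 H
  atom 2: C, bond orders sum to 3 (valence 4) → 1 H
  atom 3: C, bond orders sum to 3 (valence 4) → 1 H
  atom 4: N, bond orders sum to 1 (valence 3) → 2 H
  atom 5: C, bond orders sum to 2 (valence 4) → 2 H
  atom 6: C, bond orders sum to 3 (valence 4) → 1 H
  atom 7: C, bond orders sum to 2 (valence 4) → 2 H
  atom 8: C, bond orders sum to 3 (valence 4) → 1 H
  atom 9: O with explicit H count 0
Totals → C:6, H:11, N:1, O:2.
In Hill order: C6H11NO2.

C6H11NO2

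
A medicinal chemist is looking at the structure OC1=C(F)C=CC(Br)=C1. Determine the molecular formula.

C6H4BrFO

Walk through each heavy atom and fill implicit hydrogens from standard valence (C 4, N 3, O 2, S 2, halogen 1):
  atom 1: O, bond orders sum to 1 (valence 2) → 1 H
  atom 2: C, bond orders sum to 4 (valence 4) → 0 H
  atom 3: C, bond orders sum to 4 (valence 4) → 0 H
  atom 4: F (halogen, monovalent) → 0 H
  atom 5: C, bond orders sum to 3 (valence 4) → 1 H
  atom 6: C, bond orders sum to 3 (valence 4) → 1 H
  atom 7: C, bond orders sum to 4 (valence 4) → 0 H
  atom 8: Br (halogen, monovalent) → 0 H
  atom 9: C, bond orders sum to 3 (valence 4) → 1 H
Totals → C:6, H:4, Br:1, F:1, O:1.
In Hill order: C6H4BrFO.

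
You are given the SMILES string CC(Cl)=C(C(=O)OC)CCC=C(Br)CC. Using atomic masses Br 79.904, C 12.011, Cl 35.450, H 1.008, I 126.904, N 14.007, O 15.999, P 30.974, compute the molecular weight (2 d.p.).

First, the molecular formula is C11H16BrClO2 (counting implicit H from valence).
  Br: 1 × 79.904 = 79.904
  C: 11 × 12.011 = 132.121
  Cl: 1 × 35.450 = 35.450
  H: 16 × 1.008 = 16.128
  O: 2 × 15.999 = 31.998
Sum: 1×79.904 + 11×12.011 + 1×35.450 + 16×1.008 + 2×15.999 = 295.601 → 295.60 g/mol.

295.60 g/mol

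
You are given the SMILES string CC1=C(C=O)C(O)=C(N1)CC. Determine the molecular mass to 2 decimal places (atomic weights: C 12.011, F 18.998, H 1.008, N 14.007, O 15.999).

First, the molecular formula is C8H11NO2 (counting implicit H from valence).
  C: 8 × 12.011 = 96.088
  H: 11 × 1.008 = 11.088
  N: 1 × 14.007 = 14.007
  O: 2 × 15.999 = 31.998
Sum: 8×12.011 + 11×1.008 + 1×14.007 + 2×15.999 = 153.181 → 153.18 g/mol.

153.18 g/mol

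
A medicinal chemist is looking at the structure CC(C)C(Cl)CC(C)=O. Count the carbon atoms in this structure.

7

Count every carbon token in the SMILES (each C, including those in ring-closure positions and inside branches).
Carbon count: 7.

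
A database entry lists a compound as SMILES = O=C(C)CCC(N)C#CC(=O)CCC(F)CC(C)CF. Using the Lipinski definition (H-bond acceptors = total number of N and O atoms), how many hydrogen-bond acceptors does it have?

N atoms: 1; O atoms: 2.
Lipinski HBA = 1 + 2 = 3.

3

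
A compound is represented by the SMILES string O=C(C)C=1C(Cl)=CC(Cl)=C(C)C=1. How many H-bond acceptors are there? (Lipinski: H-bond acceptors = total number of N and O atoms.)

1

N atoms: 0; O atoms: 1.
Lipinski HBA = 0 + 1 = 1.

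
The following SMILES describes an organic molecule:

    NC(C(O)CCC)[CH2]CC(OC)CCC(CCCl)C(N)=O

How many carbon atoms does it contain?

15

Count every carbon token in the SMILES (each C, including those in ring-closure positions and inside branches).
Carbon count: 15.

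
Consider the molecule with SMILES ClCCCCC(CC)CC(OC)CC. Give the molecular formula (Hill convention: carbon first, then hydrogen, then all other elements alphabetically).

C12H25ClO

Walk through each heavy atom and fill implicit hydrogens from standard valence (C 4, N 3, O 2, S 2, halogen 1):
  atom 1: Cl (halogen, monovalent) → 0 H
  atom 2: C, bond orders sum to 2 (valence 4) → 2 H
  atom 3: C, bond orders sum to 2 (valence 4) → 2 H
  atom 4: C, bond orders sum to 2 (valence 4) → 2 H
  atom 5: C, bond orders sum to 2 (valence 4) → 2 H
  atom 6: C, bond orders sum to 3 (valence 4) → 1 H
  atom 7: C, bond orders sum to 2 (valence 4) → 2 H
  atom 8: C, bond orders sum to 1 (valence 4) → 3 H
  atom 9: C, bond orders sum to 2 (valence 4) → 2 H
  atom 10: C, bond orders sum to 3 (valence 4) → 1 H
  atom 11: O, bond orders sum to 2 (valence 2) → 0 H
  atom 12: C, bond orders sum to 1 (valence 4) → 3 H
  atom 13: C, bond orders sum to 2 (valence 4) → 2 H
  atom 14: C, bond orders sum to 1 (valence 4) → 3 H
Totals → C:12, H:25, Cl:1, O:1.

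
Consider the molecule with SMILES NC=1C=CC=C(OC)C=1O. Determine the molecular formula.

C7H9NO2

Walk through each heavy atom and fill implicit hydrogens from standard valence (C 4, N 3, O 2, S 2, halogen 1):
  atom 1: N, bond orders sum to 1 (valence 3) → 2 H
  atom 2: C, bond orders sum to 4 (valence 4) → 0 H
  atom 3: C, bond orders sum to 3 (valence 4) → 1 H
  atom 4: C, bond orders sum to 3 (valence 4) → 1 H
  atom 5: C, bond orders sum to 3 (valence 4) → 1 H
  atom 6: C, bond orders sum to 4 (valence 4) → 0 H
  atom 7: O, bond orders sum to 2 (valence 2) → 0 H
  atom 8: C, bond orders sum to 1 (valence 4) → 3 H
  atom 9: C, bond orders sum to 4 (valence 4) → 0 H
  atom 10: O, bond orders sum to 1 (valence 2) → 1 H
Totals → C:7, H:9, N:1, O:2.
In Hill order: C7H9NO2.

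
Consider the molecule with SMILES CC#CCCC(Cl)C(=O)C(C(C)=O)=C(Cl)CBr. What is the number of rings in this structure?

0

In SMILES, each pair of matching ring-closure digits denotes one ring-closing bond; the number of such bonds equals the number of independent rings.
Ring-closure bonds here: 0.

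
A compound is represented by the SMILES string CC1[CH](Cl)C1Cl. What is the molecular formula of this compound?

Walk through each heavy atom and fill implicit hydrogens from standard valence (C 4, N 3, O 2, S 2, halogen 1):
  atom 1: C, bond orders sum to 1 (valence 4) → 3 H
  atom 2: C, bond orders sum to 3 (valence 4) → 1 H
  atom 3: C with explicit H count 1
  atom 4: Cl (halogen, monovalent) → 0 H
  atom 5: C, bond orders sum to 3 (valence 4) → 1 H
  atom 6: Cl (halogen, monovalent) → 0 H
Totals → C:4, H:6, Cl:2.

C4H6Cl2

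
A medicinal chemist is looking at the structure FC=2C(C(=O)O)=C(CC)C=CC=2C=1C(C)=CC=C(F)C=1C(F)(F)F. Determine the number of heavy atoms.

24

Every atom symbol written in the SMILES (organic subset) is one heavy atom; implicit H are not written.
Heavy atoms by element → C:17, F:5, O:2.
Total: 24.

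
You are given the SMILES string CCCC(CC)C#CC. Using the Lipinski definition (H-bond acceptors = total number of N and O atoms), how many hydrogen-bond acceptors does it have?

N atoms: 0; O atoms: 0.
Lipinski HBA = 0 + 0 = 0.

0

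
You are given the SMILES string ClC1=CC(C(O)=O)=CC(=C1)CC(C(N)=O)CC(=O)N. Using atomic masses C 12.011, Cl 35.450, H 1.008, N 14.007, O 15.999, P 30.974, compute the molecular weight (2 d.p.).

284.70 g/mol

First, the molecular formula is C12H13ClN2O4 (counting implicit H from valence).
  C: 12 × 12.011 = 144.132
  Cl: 1 × 35.450 = 35.450
  H: 13 × 1.008 = 13.104
  N: 2 × 14.007 = 28.014
  O: 4 × 15.999 = 63.996
Sum: 12×12.011 + 1×35.450 + 13×1.008 + 2×14.007 + 4×15.999 = 284.696 → 284.70 g/mol.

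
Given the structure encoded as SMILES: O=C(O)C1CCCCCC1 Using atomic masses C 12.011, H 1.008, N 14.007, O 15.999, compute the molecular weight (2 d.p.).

First, the molecular formula is C8H14O2 (counting implicit H from valence).
  C: 8 × 12.011 = 96.088
  H: 14 × 1.008 = 14.112
  O: 2 × 15.999 = 31.998
Sum: 8×12.011 + 14×1.008 + 2×15.999 = 142.198 → 142.20 g/mol.

142.20 g/mol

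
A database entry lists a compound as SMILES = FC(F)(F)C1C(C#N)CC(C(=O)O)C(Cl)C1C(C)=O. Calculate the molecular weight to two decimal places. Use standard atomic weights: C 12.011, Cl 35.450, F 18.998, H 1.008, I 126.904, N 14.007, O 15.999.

First, the molecular formula is C11H11ClF3NO3 (counting implicit H from valence).
  C: 11 × 12.011 = 132.121
  Cl: 1 × 35.450 = 35.450
  F: 3 × 18.998 = 56.994
  H: 11 × 1.008 = 11.088
  N: 1 × 14.007 = 14.007
  O: 3 × 15.999 = 47.997
Sum: 11×12.011 + 1×35.450 + 3×18.998 + 11×1.008 + 1×14.007 + 3×15.999 = 297.657 → 297.66 g/mol.

297.66 g/mol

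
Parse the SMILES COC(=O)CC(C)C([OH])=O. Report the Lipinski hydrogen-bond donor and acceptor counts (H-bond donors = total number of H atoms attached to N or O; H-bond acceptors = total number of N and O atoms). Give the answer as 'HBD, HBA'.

1, 4

Donors: find every N or O and count the H atoms it carries.
  atom 2 (O): bond orders sum to 2 → 0 H
  atom 4 (O): bond orders sum to 2 → 0 H
  atom 9 (O): bond orders sum to 1 → 1 H
  atom 10 (O): bond orders sum to 2 → 0 H
Lipinski HBD = 1.
Acceptors: N atoms = 0, O atoms = 4 → HBA = 4.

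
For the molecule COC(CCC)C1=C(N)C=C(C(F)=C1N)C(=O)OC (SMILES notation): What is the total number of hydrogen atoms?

19

Walk through each heavy atom and fill implicit hydrogens from standard valence (C 4, N 3, O 2, S 2, halogen 1):
  atom 1: C, bond orders sum to 1 (valence 4) → 3 H
  atom 2: O, bond orders sum to 2 (valence 2) → 0 H
  atom 3: C, bond orders sum to 3 (valence 4) → 1 H
  atom 4: C, bond orders sum to 2 (valence 4) → 2 H
  atom 5: C, bond orders sum to 2 (valence 4) → 2 H
  atom 6: C, bond orders sum to 1 (valence 4) → 3 H
  atom 7: C, bond orders sum to 4 (valence 4) → 0 H
  atom 8: C, bond orders sum to 4 (valence 4) → 0 H
  atom 9: N, bond orders sum to 1 (valence 3) → 2 H
  atom 10: C, bond orders sum to 3 (valence 4) → 1 H
  atom 11: C, bond orders sum to 4 (valence 4) → 0 H
  atom 12: C, bond orders sum to 4 (valence 4) → 0 H
  atom 13: F (halogen, monovalent) → 0 H
  atom 14: C, bond orders sum to 4 (valence 4) → 0 H
  atom 15: N, bond orders sum to 1 (valence 3) → 2 H
  atom 16: C, bond orders sum to 4 (valence 4) → 0 H
  atom 17: O, bond orders sum to 2 (valence 2) → 0 H
  atom 18: O, bond orders sum to 2 (valence 2) → 0 H
  atom 19: C, bond orders sum to 1 (valence 4) → 3 H
Total hydrogens: 19.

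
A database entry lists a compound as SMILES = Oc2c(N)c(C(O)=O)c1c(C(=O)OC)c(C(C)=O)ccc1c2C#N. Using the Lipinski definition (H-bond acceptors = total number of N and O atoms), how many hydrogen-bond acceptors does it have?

8

N atoms: 2; O atoms: 6.
Lipinski HBA = 2 + 6 = 8.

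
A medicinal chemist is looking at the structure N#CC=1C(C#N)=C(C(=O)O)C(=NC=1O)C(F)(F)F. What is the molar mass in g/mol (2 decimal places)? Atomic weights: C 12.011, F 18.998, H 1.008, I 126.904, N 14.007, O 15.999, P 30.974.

257.13 g/mol

First, the molecular formula is C9H2F3N3O3 (counting implicit H from valence).
  C: 9 × 12.011 = 108.099
  F: 3 × 18.998 = 56.994
  H: 2 × 1.008 = 2.016
  N: 3 × 14.007 = 42.021
  O: 3 × 15.999 = 47.997
Sum: 9×12.011 + 3×18.998 + 2×1.008 + 3×14.007 + 3×15.999 = 257.127 → 257.13 g/mol.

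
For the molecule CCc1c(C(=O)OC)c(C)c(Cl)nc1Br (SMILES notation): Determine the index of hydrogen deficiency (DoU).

Molecular formula: C10H11BrClNO2.
DoU = (2C + 2 + N − H − X) / 2, where X is the halogen count and O/S are ignored.
    = (2·10 + 2 + 1 − 11 − 2) / 2 = 10 / 2 = 5.

5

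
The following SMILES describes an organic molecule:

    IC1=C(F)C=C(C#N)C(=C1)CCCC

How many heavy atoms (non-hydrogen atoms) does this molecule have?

Every atom symbol written in the SMILES (organic subset) is one heavy atom; implicit H are not written.
Heavy atoms by element → C:11, F:1, I:1, N:1.
Total: 14.

14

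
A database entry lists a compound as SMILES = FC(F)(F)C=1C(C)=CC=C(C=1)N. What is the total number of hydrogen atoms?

8

Walk through each heavy atom and fill implicit hydrogens from standard valence (C 4, N 3, O 2, S 2, halogen 1):
  atom 1: F (halogen, monovalent) → 0 H
  atom 2: C, bond orders sum to 4 (valence 4) → 0 H
  atom 3: F (halogen, monovalent) → 0 H
  atom 4: F (halogen, monovalent) → 0 H
  atom 5: C, bond orders sum to 4 (valence 4) → 0 H
  atom 6: C, bond orders sum to 4 (valence 4) → 0 H
  atom 7: C, bond orders sum to 1 (valence 4) → 3 H
  atom 8: C, bond orders sum to 3 (valence 4) → 1 H
  atom 9: C, bond orders sum to 3 (valence 4) → 1 H
  atom 10: C, bond orders sum to 4 (valence 4) → 0 H
  atom 11: C, bond orders sum to 3 (valence 4) → 1 H
  atom 12: N, bond orders sum to 1 (valence 3) → 2 H
Total hydrogens: 8.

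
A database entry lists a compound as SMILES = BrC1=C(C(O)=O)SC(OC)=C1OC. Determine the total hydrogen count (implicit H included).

Walk through each heavy atom and fill implicit hydrogens from standard valence (C 4, N 3, O 2, S 2, halogen 1):
  atom 1: Br (halogen, monovalent) → 0 H
  atom 2: C, bond orders sum to 4 (valence 4) → 0 H
  atom 3: C, bond orders sum to 4 (valence 4) → 0 H
  atom 4: C, bond orders sum to 4 (valence 4) → 0 H
  atom 5: O, bond orders sum to 1 (valence 2) → 1 H
  atom 6: O, bond orders sum to 2 (valence 2) → 0 H
  atom 7: S, bond orders sum to 2 (valence 2) → 0 H
  atom 8: C, bond orders sum to 4 (valence 4) → 0 H
  atom 9: O, bond orders sum to 2 (valence 2) → 0 H
  atom 10: C, bond orders sum to 1 (valence 4) → 3 H
  atom 11: C, bond orders sum to 4 (valence 4) → 0 H
  atom 12: O, bond orders sum to 2 (valence 2) → 0 H
  atom 13: C, bond orders sum to 1 (valence 4) → 3 H
Total hydrogens: 7.

7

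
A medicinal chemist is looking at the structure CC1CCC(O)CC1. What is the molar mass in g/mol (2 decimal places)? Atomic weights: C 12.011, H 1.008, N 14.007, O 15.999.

First, the molecular formula is C7H14O (counting implicit H from valence).
  C: 7 × 12.011 = 84.077
  H: 14 × 1.008 = 14.112
  O: 1 × 15.999 = 15.999
Sum: 7×12.011 + 14×1.008 + 1×15.999 = 114.188 → 114.19 g/mol.

114.19 g/mol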